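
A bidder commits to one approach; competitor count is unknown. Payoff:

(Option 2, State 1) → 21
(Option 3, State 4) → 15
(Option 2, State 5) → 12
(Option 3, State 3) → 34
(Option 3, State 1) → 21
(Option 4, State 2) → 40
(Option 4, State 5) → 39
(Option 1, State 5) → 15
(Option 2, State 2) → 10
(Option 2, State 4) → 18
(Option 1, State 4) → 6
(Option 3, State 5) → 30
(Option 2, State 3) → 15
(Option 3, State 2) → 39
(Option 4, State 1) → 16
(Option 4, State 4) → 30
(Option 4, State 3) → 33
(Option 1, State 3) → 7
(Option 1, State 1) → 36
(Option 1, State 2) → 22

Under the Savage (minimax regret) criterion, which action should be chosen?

Option 3

Column bests: State 1=36, State 2=40, State 3=34, State 4=30, State 5=39.
Option 1 regrets: 0, 18, 27, 24, 24 → max 27
Option 2 regrets: 15, 30, 19, 12, 27 → max 30
Option 3 regrets: 15, 1, 0, 15, 9 → max 15
Option 4 regrets: 20, 0, 1, 0, 0 → max 20
Smallest max regret = 15 → Option 3.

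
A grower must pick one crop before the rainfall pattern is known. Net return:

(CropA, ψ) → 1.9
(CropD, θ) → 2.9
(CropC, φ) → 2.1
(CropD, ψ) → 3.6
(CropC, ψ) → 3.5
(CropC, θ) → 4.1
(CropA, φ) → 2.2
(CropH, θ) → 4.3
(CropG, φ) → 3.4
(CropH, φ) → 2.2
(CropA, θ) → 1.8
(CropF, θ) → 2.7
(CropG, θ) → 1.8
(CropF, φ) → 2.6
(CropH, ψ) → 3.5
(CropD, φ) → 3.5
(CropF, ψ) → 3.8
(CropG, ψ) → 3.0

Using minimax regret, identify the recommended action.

Column bests: θ=4.3, φ=3.5, ψ=3.8.
CropG regrets: 2.5, 0.1, 0.8 → max 2.5
CropA regrets: 2.5, 1.3, 1.9 → max 2.5
CropC regrets: 0.2, 1.4, 0.3 → max 1.4
CropD regrets: 1.4, 0.0, 0.2 → max 1.4
CropF regrets: 1.6, 0.9, 0.0 → max 1.6
CropH regrets: 0.0, 1.3, 0.3 → max 1.3
Smallest max regret = 1.3 → CropH.

CropH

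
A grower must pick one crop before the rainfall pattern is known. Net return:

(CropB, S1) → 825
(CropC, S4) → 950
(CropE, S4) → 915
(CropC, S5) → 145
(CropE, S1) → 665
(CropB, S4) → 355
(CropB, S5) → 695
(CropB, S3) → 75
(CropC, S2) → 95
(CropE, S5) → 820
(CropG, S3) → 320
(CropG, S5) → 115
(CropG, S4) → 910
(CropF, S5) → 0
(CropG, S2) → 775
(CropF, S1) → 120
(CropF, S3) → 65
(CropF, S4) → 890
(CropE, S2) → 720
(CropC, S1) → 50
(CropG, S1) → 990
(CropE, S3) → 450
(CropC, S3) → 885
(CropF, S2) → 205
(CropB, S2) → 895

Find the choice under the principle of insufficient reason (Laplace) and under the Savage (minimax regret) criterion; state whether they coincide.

laplace → CropE; minimax regret → CropE (agree)

Row averages: CropB=569, CropC=425, CropG=622, CropE=714, CropF=256
Highest average = 714 → CropE.
Column bests: S1=990, S2=895, S3=885, S4=950, S5=820.
CropB regrets: 165, 0, 810, 595, 125 → max 810
CropC regrets: 940, 800, 0, 0, 675 → max 940
CropG regrets: 0, 120, 565, 40, 705 → max 705
CropE regrets: 325, 175, 435, 35, 0 → max 435
CropF regrets: 870, 690, 820, 60, 820 → max 870
Smallest max regret = 435 → CropE.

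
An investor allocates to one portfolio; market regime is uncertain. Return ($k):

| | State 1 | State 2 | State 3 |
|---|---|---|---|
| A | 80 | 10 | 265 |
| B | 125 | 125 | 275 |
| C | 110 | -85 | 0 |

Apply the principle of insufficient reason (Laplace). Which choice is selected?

B

Row averages: A=355/3, B=175, C=25/3
Highest average = 175 → B.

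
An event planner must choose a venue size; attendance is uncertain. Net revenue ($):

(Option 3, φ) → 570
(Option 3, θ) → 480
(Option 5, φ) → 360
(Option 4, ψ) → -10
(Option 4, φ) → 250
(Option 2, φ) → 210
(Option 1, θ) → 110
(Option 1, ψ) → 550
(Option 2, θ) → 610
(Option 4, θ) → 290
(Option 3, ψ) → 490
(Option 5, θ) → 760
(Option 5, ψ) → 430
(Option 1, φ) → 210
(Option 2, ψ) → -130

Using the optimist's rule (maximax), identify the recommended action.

Option 5

Row maxima: Option 1=550, Option 2=610, Option 3=570, Option 4=290, Option 5=760
Best best-case = 760 → Option 5.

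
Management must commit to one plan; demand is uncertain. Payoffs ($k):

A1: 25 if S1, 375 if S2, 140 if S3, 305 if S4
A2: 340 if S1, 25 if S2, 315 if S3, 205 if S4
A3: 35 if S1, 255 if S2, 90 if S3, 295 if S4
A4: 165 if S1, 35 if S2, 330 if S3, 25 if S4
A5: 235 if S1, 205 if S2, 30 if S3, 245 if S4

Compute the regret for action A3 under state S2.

120

Best payoff under S2 is 375.
Regret = 375 − 255 = 120.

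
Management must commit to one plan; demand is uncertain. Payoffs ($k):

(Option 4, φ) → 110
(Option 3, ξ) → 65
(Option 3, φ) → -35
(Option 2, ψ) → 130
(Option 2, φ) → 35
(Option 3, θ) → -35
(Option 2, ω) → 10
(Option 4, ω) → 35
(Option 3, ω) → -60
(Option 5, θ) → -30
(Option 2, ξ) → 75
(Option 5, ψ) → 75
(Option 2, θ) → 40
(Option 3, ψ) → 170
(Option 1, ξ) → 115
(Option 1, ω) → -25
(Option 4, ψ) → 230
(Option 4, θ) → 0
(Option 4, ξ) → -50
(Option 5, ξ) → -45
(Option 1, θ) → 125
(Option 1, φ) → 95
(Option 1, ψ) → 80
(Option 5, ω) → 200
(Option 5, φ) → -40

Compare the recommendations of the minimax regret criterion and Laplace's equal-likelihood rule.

minimax regret → Option 5; laplace → Option 1 (disagree)

Column bests: θ=125, φ=110, ψ=230, ω=200, ξ=115.
Option 1 regrets: 0, 15, 150, 225, 0 → max 225
Option 2 regrets: 85, 75, 100, 190, 40 → max 190
Option 3 regrets: 160, 145, 60, 260, 50 → max 260
Option 4 regrets: 125, 0, 0, 165, 165 → max 165
Option 5 regrets: 155, 150, 155, 0, 160 → max 160
Smallest max regret = 160 → Option 5.
Row averages: Option 1=78, Option 2=58, Option 3=21, Option 4=65, Option 5=32
Highest average = 78 → Option 1.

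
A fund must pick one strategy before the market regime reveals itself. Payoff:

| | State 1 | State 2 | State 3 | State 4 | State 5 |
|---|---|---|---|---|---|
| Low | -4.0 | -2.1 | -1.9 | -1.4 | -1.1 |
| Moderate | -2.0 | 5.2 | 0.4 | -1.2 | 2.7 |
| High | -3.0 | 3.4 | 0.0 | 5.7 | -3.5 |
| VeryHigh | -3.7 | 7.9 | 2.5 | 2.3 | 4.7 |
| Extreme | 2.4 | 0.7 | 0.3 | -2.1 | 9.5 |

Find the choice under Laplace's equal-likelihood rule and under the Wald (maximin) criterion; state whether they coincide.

Row averages: Low=-2.1, Moderate=1.02, High=0.52, VeryHigh=2.74, Extreme=2.16
Highest average = 2.74 → VeryHigh.
Row minima: Low=-4.0, Moderate=-2.0, High=-3.5, VeryHigh=-3.7, Extreme=-2.1
Best worst-case = -2.0 → Moderate.

laplace → VeryHigh; maximin → Moderate (disagree)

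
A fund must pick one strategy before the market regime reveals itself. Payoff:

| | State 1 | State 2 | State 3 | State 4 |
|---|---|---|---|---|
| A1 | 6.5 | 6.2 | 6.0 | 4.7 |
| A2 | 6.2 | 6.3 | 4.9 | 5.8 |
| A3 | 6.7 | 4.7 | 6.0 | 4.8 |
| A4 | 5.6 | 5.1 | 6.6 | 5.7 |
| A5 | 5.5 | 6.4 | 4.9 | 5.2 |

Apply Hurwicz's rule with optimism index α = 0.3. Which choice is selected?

A1: 0.3·6.5 + 0.7·4.7 = 5.24
A2: 0.3·6.3 + 0.7·4.9 = 5.32
A3: 0.3·6.7 + 0.7·4.7 = 5.3
A4: 0.3·6.6 + 0.7·5.1 = 5.55
A5: 0.3·6.4 + 0.7·4.9 = 5.35
Highest Hurwicz score = 5.55 → A4.

A4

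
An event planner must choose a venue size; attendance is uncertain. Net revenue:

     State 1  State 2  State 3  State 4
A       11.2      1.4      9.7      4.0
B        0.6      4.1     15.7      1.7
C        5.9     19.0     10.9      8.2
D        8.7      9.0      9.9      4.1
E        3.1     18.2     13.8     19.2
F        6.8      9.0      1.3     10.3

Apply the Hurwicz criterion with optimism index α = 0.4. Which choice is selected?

C

A: 0.4·11.2 + 0.6·1.4 = 5.32
B: 0.4·15.7 + 0.6·0.6 = 6.64
C: 0.4·19.0 + 0.6·5.9 = 11.14
D: 0.4·9.9 + 0.6·4.1 = 6.42
E: 0.4·19.2 + 0.6·3.1 = 9.54
F: 0.4·10.3 + 0.6·1.3 = 4.9
Highest Hurwicz score = 11.14 → C.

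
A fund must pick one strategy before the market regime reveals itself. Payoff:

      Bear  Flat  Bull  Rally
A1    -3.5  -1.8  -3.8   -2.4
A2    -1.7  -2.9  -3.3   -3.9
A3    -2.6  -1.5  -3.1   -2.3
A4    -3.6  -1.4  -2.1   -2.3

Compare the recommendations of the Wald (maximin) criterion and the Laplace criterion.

Row minima: A1=-3.8, A2=-3.9, A3=-3.1, A4=-3.6
Best worst-case = -3.1 → A3.
Row averages: A1=-2.875, A2=-2.95, A3=-2.375, A4=-2.35
Highest average = -2.35 → A4.

maximin → A3; laplace → A4 (disagree)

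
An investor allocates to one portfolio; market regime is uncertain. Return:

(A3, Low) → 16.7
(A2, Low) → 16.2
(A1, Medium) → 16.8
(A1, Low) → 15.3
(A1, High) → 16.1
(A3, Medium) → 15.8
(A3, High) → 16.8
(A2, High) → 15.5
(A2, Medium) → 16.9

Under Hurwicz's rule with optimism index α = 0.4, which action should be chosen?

A3

A1: 0.4·16.8 + 0.6·15.3 = 15.9
A2: 0.4·16.9 + 0.6·15.5 = 16.06
A3: 0.4·16.8 + 0.6·15.8 = 16.2
Highest Hurwicz score = 16.2 → A3.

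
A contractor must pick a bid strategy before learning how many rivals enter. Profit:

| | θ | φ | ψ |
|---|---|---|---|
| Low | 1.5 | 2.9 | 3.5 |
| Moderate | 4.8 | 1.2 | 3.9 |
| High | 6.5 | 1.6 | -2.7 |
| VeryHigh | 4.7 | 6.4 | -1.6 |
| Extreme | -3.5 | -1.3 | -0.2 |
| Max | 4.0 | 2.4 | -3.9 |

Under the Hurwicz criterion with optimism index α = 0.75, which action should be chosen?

VeryHigh

Low: 0.75·3.5 + 0.25·1.5 = 3
Moderate: 0.75·4.8 + 0.25·1.2 = 3.9
High: 0.75·6.5 + 0.25·(-2.7) = 4.2
VeryHigh: 0.75·6.4 + 0.25·(-1.6) = 4.4
Extreme: 0.75·(-0.2) + 0.25·(-3.5) = -1.025
Max: 0.75·4.0 + 0.25·(-3.9) = 2.025
Highest Hurwicz score = 4.4 → VeryHigh.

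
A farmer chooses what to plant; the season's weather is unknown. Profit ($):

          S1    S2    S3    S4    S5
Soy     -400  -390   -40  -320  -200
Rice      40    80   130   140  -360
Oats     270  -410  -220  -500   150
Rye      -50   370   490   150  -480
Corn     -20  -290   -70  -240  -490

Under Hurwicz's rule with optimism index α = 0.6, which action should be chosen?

Rye

Soy: 0.6·(-40) + 0.4·(-400) = -184
Rice: 0.6·140 + 0.4·(-360) = -60
Oats: 0.6·270 + 0.4·(-500) = -38
Rye: 0.6·490 + 0.4·(-480) = 102
Corn: 0.6·(-20) + 0.4·(-490) = -208
Highest Hurwicz score = 102 → Rye.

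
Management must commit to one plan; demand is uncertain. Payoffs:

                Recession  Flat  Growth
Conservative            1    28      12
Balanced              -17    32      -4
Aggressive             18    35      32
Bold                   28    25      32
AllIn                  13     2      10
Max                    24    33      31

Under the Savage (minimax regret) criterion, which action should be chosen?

Max

Column bests: Recession=28, Flat=35, Growth=32.
Conservative regrets: 27, 7, 20 → max 27
Balanced regrets: 45, 3, 36 → max 45
Aggressive regrets: 10, 0, 0 → max 10
Bold regrets: 0, 10, 0 → max 10
AllIn regrets: 15, 33, 22 → max 33
Max regrets: 4, 2, 1 → max 4
Smallest max regret = 4 → Max.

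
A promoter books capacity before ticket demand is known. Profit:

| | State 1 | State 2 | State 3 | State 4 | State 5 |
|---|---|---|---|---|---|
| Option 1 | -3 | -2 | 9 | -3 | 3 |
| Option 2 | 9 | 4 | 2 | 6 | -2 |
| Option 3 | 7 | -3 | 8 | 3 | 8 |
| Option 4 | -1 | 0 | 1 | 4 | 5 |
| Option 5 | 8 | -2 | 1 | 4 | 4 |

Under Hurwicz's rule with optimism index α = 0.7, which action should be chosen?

Option 1: 0.7·9 + 0.3·(-3) = 5.4
Option 2: 0.7·9 + 0.3·(-2) = 5.7
Option 3: 0.7·8 + 0.3·(-3) = 4.7
Option 4: 0.7·5 + 0.3·(-1) = 3.2
Option 5: 0.7·8 + 0.3·(-2) = 5
Highest Hurwicz score = 5.7 → Option 2.

Option 2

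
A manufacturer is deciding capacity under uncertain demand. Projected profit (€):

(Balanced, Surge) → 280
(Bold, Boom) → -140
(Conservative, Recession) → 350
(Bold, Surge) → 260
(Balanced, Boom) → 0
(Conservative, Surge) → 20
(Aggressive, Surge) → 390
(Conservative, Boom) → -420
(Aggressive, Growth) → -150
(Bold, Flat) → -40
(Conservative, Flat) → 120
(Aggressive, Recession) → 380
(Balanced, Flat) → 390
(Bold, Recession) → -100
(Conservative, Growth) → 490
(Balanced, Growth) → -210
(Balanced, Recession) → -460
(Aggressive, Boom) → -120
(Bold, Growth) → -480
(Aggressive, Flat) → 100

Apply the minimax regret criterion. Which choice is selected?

Conservative

Column bests: Recession=380, Flat=390, Growth=490, Boom=0, Surge=390.
Conservative regrets: 30, 270, 0, 420, 370 → max 420
Balanced regrets: 840, 0, 700, 0, 110 → max 840
Aggressive regrets: 0, 290, 640, 120, 0 → max 640
Bold regrets: 480, 430, 970, 140, 130 → max 970
Smallest max regret = 420 → Conservative.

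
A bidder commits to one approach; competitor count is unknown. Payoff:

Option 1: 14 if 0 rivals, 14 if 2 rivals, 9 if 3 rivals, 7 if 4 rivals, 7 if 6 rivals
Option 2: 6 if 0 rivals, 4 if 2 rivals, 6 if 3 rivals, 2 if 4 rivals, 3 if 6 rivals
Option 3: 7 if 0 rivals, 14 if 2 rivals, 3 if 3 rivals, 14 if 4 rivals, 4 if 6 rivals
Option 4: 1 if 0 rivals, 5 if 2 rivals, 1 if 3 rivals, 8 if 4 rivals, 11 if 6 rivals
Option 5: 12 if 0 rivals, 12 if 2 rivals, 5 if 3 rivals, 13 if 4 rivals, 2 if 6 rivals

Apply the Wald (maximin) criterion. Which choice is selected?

Row minima: Option 1=7, Option 2=2, Option 3=3, Option 4=1, Option 5=2
Best worst-case = 7 → Option 1.

Option 1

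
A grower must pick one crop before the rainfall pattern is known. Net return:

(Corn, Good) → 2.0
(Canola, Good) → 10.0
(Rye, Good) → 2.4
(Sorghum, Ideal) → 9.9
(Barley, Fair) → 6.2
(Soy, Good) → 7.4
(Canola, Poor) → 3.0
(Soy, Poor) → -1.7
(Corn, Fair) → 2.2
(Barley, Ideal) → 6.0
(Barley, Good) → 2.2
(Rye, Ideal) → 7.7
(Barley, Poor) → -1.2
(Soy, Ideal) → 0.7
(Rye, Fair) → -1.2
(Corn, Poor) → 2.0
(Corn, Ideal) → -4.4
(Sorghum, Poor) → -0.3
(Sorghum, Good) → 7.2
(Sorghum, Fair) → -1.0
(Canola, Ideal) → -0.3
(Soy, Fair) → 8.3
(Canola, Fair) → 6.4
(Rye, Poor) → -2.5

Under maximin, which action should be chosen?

Canola

Row minima: Sorghum=-1.0, Barley=-1.2, Soy=-1.7, Canola=-0.3, Corn=-4.4, Rye=-2.5
Best worst-case = -0.3 → Canola.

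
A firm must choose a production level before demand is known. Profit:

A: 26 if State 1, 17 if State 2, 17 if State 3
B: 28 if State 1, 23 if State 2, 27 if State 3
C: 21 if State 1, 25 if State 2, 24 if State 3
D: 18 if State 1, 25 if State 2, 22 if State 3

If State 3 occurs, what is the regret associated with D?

5

Best payoff under State 3 is 27.
Regret = 27 − 22 = 5.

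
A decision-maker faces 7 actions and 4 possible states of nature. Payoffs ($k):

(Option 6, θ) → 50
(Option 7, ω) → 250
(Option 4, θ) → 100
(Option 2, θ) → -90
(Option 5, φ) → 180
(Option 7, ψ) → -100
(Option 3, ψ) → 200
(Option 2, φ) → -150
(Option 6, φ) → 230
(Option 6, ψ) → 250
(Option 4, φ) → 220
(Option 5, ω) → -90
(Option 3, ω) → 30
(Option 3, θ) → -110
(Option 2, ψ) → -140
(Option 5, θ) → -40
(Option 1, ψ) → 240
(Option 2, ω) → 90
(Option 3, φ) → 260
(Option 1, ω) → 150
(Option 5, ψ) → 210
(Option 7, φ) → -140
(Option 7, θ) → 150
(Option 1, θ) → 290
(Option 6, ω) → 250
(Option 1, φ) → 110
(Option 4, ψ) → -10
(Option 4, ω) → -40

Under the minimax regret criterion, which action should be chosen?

Option 1

Column bests: θ=290, φ=260, ψ=250, ω=250.
Option 1 regrets: 0, 150, 10, 100 → max 150
Option 2 regrets: 380, 410, 390, 160 → max 410
Option 3 regrets: 400, 0, 50, 220 → max 400
Option 4 regrets: 190, 40, 260, 290 → max 290
Option 5 regrets: 330, 80, 40, 340 → max 340
Option 6 regrets: 240, 30, 0, 0 → max 240
Option 7 regrets: 140, 400, 350, 0 → max 400
Smallest max regret = 150 → Option 1.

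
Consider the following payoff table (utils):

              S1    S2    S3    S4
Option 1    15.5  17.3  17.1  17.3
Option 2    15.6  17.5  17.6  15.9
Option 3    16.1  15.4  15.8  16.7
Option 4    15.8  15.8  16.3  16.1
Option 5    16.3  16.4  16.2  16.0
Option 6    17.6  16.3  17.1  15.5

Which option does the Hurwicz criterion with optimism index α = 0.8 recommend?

Option 1: 0.8·17.3 + 0.2·15.5 = 16.94
Option 2: 0.8·17.6 + 0.2·15.6 = 17.2
Option 3: 0.8·16.7 + 0.2·15.4 = 16.44
Option 4: 0.8·16.3 + 0.2·15.8 = 16.2
Option 5: 0.8·16.4 + 0.2·16.0 = 16.32
Option 6: 0.8·17.6 + 0.2·15.5 = 17.18
Highest Hurwicz score = 17.2 → Option 2.

Option 2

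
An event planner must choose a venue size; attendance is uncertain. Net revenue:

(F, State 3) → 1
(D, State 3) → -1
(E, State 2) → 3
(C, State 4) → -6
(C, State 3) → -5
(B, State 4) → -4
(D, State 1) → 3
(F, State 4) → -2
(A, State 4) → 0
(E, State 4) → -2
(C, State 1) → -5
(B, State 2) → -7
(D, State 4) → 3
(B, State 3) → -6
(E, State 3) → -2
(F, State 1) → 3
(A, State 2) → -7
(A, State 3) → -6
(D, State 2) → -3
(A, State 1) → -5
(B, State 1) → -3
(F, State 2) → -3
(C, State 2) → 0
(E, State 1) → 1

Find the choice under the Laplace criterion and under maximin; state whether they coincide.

Row averages: A=-4.5, B=-5, C=-4, D=0.5, E=0, F=-0.25
Highest average = 0.5 → D.
Row minima: A=-7, B=-7, C=-6, D=-3, E=-2, F=-3
Best worst-case = -2 → E.

laplace → D; maximin → E (disagree)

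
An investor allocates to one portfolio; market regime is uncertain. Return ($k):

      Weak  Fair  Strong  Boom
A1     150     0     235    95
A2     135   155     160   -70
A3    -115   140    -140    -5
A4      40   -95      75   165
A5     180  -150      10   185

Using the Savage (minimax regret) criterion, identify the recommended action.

Column bests: Weak=180, Fair=155, Strong=235, Boom=185.
A1 regrets: 30, 155, 0, 90 → max 155
A2 regrets: 45, 0, 75, 255 → max 255
A3 regrets: 295, 15, 375, 190 → max 375
A4 regrets: 140, 250, 160, 20 → max 250
A5 regrets: 0, 305, 225, 0 → max 305
Smallest max regret = 155 → A1.

A1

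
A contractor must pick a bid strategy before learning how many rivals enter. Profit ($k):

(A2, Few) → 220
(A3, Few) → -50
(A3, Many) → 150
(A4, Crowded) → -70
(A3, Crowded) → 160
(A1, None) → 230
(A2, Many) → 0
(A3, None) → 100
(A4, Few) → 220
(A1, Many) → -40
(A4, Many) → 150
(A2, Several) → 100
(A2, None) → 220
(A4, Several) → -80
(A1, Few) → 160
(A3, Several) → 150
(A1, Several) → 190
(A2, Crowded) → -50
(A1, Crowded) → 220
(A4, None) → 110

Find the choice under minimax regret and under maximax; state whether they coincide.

minimax regret → A1; maximax → A1 (agree)

Column bests: None=230, Few=220, Several=190, Many=150, Crowded=220.
A1 regrets: 0, 60, 0, 190, 0 → max 190
A2 regrets: 10, 0, 90, 150, 270 → max 270
A3 regrets: 130, 270, 40, 0, 60 → max 270
A4 regrets: 120, 0, 270, 0, 290 → max 290
Smallest max regret = 190 → A1.
Row maxima: A1=230, A2=220, A3=160, A4=220
Best best-case = 230 → A1.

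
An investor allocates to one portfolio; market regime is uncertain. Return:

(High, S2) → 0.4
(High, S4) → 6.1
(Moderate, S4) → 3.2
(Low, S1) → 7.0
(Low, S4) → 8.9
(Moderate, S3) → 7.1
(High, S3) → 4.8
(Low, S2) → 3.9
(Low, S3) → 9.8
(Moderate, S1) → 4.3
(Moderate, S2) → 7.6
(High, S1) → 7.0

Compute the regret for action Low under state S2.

3.7

Best payoff under S2 is 7.6.
Regret = 7.6 − 3.9 = 3.7.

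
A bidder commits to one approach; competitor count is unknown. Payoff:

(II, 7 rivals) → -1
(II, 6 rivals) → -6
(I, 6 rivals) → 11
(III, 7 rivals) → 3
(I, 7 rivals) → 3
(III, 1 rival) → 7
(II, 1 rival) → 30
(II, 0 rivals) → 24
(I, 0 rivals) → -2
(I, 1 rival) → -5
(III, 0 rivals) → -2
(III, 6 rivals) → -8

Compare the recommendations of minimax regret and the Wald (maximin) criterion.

minimax regret → II; maximin → I (disagree)

Column bests: 0 rivals=24, 1 rival=30, 6 rivals=11, 7 rivals=3.
I regrets: 26, 35, 0, 0 → max 35
II regrets: 0, 0, 17, 4 → max 17
III regrets: 26, 23, 19, 0 → max 26
Smallest max regret = 17 → II.
Row minima: I=-5, II=-6, III=-8
Best worst-case = -5 → I.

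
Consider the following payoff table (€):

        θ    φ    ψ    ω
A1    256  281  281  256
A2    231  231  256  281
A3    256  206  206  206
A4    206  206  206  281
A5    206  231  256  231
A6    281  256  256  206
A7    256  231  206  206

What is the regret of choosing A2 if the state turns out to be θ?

50

Best payoff under θ is 281.
Regret = 281 − 231 = 50.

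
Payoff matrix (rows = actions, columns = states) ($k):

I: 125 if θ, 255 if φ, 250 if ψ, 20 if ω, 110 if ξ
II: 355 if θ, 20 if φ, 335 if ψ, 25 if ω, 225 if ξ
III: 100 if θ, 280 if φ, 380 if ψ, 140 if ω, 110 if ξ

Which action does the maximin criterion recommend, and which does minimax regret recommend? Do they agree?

Row minima: I=20, II=20, III=100
Best worst-case = 100 → III.
Column bests: θ=355, φ=280, ψ=380, ω=140, ξ=225.
I regrets: 230, 25, 130, 120, 115 → max 230
II regrets: 0, 260, 45, 115, 0 → max 260
III regrets: 255, 0, 0, 0, 115 → max 255
Smallest max regret = 230 → I.

maximin → III; minimax regret → I (disagree)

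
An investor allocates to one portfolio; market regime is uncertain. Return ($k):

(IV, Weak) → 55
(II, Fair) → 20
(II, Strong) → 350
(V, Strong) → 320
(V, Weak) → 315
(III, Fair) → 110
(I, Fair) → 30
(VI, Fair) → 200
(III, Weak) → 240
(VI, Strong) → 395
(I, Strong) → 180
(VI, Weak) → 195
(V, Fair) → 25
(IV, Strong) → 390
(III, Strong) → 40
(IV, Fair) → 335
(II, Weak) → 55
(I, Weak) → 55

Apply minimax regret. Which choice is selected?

Column bests: Weak=315, Fair=335, Strong=395.
I regrets: 260, 305, 215 → max 305
II regrets: 260, 315, 45 → max 315
III regrets: 75, 225, 355 → max 355
IV regrets: 260, 0, 5 → max 260
V regrets: 0, 310, 75 → max 310
VI regrets: 120, 135, 0 → max 135
Smallest max regret = 135 → VI.

VI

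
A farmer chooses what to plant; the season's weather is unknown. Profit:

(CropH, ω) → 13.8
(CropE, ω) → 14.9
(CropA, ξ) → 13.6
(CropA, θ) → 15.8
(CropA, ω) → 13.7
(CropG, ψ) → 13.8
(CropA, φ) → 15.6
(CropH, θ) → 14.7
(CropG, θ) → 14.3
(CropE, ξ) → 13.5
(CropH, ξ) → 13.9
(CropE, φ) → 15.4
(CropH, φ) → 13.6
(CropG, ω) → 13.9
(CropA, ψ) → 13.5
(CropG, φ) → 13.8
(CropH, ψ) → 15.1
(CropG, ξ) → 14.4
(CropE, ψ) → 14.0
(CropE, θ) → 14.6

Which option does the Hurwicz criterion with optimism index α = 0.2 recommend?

CropA

CropA: 0.2·15.8 + 0.8·13.5 = 13.96
CropG: 0.2·14.4 + 0.8·13.8 = 13.92
CropH: 0.2·15.1 + 0.8·13.6 = 13.9
CropE: 0.2·15.4 + 0.8·13.5 = 13.88
Highest Hurwicz score = 13.96 → CropA.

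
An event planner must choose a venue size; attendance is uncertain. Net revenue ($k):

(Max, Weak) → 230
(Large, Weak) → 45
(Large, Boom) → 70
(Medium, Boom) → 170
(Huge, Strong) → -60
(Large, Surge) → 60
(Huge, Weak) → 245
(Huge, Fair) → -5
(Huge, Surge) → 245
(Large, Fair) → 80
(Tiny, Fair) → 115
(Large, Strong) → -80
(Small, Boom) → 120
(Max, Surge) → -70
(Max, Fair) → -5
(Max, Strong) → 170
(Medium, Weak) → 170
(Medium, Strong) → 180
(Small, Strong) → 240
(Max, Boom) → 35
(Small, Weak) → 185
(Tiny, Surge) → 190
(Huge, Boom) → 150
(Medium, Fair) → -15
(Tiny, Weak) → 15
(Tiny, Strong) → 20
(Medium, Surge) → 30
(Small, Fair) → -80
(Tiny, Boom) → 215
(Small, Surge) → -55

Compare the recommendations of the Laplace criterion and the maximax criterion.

Row averages: Tiny=111, Small=82, Medium=107, Large=35, Huge=115, Max=72
Highest average = 115 → Huge.
Row maxima: Tiny=215, Small=240, Medium=180, Large=80, Huge=245, Max=230
Best best-case = 245 → Huge.

laplace → Huge; maximax → Huge (agree)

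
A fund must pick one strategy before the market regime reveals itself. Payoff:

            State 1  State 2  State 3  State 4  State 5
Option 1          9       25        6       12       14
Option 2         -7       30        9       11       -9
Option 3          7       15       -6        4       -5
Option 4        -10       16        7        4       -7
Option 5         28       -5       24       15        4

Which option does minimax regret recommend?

Column bests: State 1=28, State 2=30, State 3=24, State 4=15, State 5=14.
Option 1 regrets: 19, 5, 18, 3, 0 → max 19
Option 2 regrets: 35, 0, 15, 4, 23 → max 35
Option 3 regrets: 21, 15, 30, 11, 19 → max 30
Option 4 regrets: 38, 14, 17, 11, 21 → max 38
Option 5 regrets: 0, 35, 0, 0, 10 → max 35
Smallest max regret = 19 → Option 1.

Option 1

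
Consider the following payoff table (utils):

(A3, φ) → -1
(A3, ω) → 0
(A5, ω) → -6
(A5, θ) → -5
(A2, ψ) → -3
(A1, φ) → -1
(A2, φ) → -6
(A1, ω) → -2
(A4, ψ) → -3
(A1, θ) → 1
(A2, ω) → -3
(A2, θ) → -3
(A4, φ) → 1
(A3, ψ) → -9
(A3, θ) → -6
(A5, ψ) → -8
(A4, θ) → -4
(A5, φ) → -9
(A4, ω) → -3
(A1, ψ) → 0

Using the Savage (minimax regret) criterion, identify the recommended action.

Column bests: θ=1, φ=1, ψ=0, ω=0.
A1 regrets: 0, 2, 0, 2 → max 2
A2 regrets: 4, 7, 3, 3 → max 7
A3 regrets: 7, 2, 9, 0 → max 9
A4 regrets: 5, 0, 3, 3 → max 5
A5 regrets: 6, 10, 8, 6 → max 10
Smallest max regret = 2 → A1.

A1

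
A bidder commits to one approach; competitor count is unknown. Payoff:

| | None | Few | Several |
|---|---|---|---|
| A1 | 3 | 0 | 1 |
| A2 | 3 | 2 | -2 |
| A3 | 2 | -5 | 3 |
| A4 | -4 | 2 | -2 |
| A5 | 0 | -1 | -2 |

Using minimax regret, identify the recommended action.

A1

Column bests: None=3, Few=2, Several=3.
A1 regrets: 0, 2, 2 → max 2
A2 regrets: 0, 0, 5 → max 5
A3 regrets: 1, 7, 0 → max 7
A4 regrets: 7, 0, 5 → max 7
A5 regrets: 3, 3, 5 → max 5
Smallest max regret = 2 → A1.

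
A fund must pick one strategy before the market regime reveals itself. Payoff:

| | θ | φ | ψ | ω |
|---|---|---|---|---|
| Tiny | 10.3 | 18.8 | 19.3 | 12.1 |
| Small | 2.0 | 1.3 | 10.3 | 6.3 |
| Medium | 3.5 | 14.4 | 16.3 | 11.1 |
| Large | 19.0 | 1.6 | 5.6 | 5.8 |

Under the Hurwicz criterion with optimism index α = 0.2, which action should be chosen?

Tiny

Tiny: 0.2·19.3 + 0.8·10.3 = 12.1
Small: 0.2·10.3 + 0.8·1.3 = 3.1
Medium: 0.2·16.3 + 0.8·3.5 = 6.06
Large: 0.2·19.0 + 0.8·1.6 = 5.08
Highest Hurwicz score = 12.1 → Tiny.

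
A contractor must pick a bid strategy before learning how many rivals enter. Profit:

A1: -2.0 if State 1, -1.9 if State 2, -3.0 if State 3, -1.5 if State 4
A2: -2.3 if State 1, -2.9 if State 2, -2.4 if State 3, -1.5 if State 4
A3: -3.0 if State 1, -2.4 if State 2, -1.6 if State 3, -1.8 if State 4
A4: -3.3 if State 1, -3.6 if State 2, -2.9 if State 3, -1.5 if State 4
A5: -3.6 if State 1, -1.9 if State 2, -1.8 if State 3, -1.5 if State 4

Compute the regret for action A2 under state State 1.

0.3

Best payoff under State 1 is -2.0.
Regret = -2.0 − (-2.3) = 0.3.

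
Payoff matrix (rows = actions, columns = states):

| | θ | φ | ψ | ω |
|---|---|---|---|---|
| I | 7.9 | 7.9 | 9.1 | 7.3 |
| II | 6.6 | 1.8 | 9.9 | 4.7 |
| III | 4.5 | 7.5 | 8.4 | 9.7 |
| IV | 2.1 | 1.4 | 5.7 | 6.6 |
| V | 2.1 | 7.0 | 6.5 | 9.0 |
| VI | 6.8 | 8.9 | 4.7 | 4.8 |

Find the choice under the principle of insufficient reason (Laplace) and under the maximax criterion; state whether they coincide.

laplace → I; maximax → II (disagree)

Row averages: I=8.05, II=5.75, III=7.525, IV=3.95, V=6.15, VI=6.3
Highest average = 8.05 → I.
Row maxima: I=9.1, II=9.9, III=9.7, IV=6.6, V=9.0, VI=8.9
Best best-case = 9.9 → II.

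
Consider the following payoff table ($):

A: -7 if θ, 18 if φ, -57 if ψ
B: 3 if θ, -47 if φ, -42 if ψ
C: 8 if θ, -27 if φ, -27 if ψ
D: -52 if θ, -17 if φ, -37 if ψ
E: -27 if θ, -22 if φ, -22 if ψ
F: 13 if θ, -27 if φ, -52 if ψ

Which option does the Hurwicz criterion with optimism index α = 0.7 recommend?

A: 0.7·18 + 0.3·(-57) = -4.5
B: 0.7·3 + 0.3·(-47) = -12
C: 0.7·8 + 0.3·(-27) = -2.5
D: 0.7·(-17) + 0.3·(-52) = -27.5
E: 0.7·(-22) + 0.3·(-27) = -23.5
F: 0.7·13 + 0.3·(-52) = -6.5
Highest Hurwicz score = -2.5 → C.

C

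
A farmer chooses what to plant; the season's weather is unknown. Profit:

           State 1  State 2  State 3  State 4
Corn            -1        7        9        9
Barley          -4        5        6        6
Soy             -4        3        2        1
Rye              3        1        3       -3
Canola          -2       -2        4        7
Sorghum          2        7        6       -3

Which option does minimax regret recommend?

Column bests: State 1=3, State 2=7, State 3=9, State 4=9.
Corn regrets: 4, 0, 0, 0 → max 4
Barley regrets: 7, 2, 3, 3 → max 7
Soy regrets: 7, 4, 7, 8 → max 8
Rye regrets: 0, 6, 6, 12 → max 12
Canola regrets: 5, 9, 5, 2 → max 9
Sorghum regrets: 1, 0, 3, 12 → max 12
Smallest max regret = 4 → Corn.

Corn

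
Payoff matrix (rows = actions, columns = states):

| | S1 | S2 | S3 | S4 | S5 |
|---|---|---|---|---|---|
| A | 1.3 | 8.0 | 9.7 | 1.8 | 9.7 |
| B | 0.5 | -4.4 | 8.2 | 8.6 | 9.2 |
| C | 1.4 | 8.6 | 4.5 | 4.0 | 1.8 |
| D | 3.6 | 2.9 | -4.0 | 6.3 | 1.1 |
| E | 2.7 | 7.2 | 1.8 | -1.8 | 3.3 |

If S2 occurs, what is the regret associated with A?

Best payoff under S2 is 8.6.
Regret = 8.6 − 8.0 = 0.6.

0.6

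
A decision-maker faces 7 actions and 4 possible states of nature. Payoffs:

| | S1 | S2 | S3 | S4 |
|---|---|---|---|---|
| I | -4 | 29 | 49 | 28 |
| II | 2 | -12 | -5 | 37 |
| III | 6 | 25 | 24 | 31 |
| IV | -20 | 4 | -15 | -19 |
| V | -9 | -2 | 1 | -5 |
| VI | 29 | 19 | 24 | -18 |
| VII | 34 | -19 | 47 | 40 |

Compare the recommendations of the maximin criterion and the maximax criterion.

maximin → III; maximax → I (disagree)

Row minima: I=-4, II=-12, III=6, IV=-20, V=-9, VI=-18, VII=-19
Best worst-case = 6 → III.
Row maxima: I=49, II=37, III=31, IV=4, V=1, VI=29, VII=47
Best best-case = 49 → I.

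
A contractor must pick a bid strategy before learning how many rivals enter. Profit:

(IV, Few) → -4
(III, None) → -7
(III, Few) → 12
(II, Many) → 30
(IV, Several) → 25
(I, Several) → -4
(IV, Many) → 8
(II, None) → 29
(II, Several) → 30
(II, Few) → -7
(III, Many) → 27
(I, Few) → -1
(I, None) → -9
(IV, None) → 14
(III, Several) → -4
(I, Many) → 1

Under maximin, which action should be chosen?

Row minima: I=-9, II=-7, III=-7, IV=-4
Best worst-case = -4 → IV.

IV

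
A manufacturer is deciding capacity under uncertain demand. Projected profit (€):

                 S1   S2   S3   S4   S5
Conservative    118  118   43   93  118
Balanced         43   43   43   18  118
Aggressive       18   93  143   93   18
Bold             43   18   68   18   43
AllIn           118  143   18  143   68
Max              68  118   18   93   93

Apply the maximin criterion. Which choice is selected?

Conservative

Row minima: Conservative=43, Balanced=18, Aggressive=18, Bold=18, AllIn=18, Max=18
Best worst-case = 43 → Conservative.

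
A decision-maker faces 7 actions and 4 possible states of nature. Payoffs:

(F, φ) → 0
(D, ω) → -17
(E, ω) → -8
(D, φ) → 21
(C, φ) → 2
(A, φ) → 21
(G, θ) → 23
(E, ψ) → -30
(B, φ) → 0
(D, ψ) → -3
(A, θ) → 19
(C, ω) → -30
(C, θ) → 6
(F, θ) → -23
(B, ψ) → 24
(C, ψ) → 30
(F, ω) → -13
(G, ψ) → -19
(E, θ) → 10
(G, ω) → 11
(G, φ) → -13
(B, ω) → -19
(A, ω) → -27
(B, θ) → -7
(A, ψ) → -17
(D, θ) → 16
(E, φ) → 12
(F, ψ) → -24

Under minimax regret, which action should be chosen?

B

Column bests: θ=23, φ=21, ψ=30, ω=11.
A regrets: 4, 0, 47, 38 → max 47
B regrets: 30, 21, 6, 30 → max 30
C regrets: 17, 19, 0, 41 → max 41
D regrets: 7, 0, 33, 28 → max 33
E regrets: 13, 9, 60, 19 → max 60
F regrets: 46, 21, 54, 24 → max 54
G regrets: 0, 34, 49, 0 → max 49
Smallest max regret = 30 → B.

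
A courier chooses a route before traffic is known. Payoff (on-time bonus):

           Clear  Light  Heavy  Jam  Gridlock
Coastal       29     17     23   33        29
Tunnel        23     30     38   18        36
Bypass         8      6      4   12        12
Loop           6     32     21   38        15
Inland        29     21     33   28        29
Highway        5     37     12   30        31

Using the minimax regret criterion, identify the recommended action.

Column bests: Clear=29, Light=37, Heavy=38, Jam=38, Gridlock=36.
Coastal regrets: 0, 20, 15, 5, 7 → max 20
Tunnel regrets: 6, 7, 0, 20, 0 → max 20
Bypass regrets: 21, 31, 34, 26, 24 → max 34
Loop regrets: 23, 5, 17, 0, 21 → max 23
Inland regrets: 0, 16, 5, 10, 7 → max 16
Highway regrets: 24, 0, 26, 8, 5 → max 26
Smallest max regret = 16 → Inland.

Inland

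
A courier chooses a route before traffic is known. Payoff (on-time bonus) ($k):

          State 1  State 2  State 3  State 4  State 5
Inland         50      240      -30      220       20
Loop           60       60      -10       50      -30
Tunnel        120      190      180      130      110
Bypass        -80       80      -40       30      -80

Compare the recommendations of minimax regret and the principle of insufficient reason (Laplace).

minimax regret → Tunnel; laplace → Tunnel (agree)

Column bests: State 1=120, State 2=240, State 3=180, State 4=220, State 5=110.
Inland regrets: 70, 0, 210, 0, 90 → max 210
Loop regrets: 60, 180, 190, 170, 140 → max 190
Tunnel regrets: 0, 50, 0, 90, 0 → max 90
Bypass regrets: 200, 160, 220, 190, 190 → max 220
Smallest max regret = 90 → Tunnel.
Row averages: Inland=100, Loop=26, Tunnel=146, Bypass=-18
Highest average = 146 → Tunnel.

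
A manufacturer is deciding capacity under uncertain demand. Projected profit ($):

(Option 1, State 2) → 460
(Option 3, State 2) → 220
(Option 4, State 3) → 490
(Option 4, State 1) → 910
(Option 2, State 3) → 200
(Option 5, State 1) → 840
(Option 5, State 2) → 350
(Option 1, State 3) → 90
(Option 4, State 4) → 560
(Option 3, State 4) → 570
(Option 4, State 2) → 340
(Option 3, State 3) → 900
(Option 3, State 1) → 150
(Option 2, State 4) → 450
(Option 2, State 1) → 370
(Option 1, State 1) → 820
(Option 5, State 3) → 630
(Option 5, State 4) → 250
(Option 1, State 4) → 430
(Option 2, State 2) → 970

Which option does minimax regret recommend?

Option 5

Column bests: State 1=910, State 2=970, State 3=900, State 4=570.
Option 1 regrets: 90, 510, 810, 140 → max 810
Option 2 regrets: 540, 0, 700, 120 → max 700
Option 3 regrets: 760, 750, 0, 0 → max 760
Option 4 regrets: 0, 630, 410, 10 → max 630
Option 5 regrets: 70, 620, 270, 320 → max 620
Smallest max regret = 620 → Option 5.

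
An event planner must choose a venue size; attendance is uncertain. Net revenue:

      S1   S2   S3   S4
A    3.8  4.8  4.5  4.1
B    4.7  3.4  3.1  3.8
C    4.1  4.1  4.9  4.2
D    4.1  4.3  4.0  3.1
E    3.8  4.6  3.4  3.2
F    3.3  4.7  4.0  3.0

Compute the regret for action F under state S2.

Best payoff under S2 is 4.8.
Regret = 4.8 − 4.7 = 0.1.

0.1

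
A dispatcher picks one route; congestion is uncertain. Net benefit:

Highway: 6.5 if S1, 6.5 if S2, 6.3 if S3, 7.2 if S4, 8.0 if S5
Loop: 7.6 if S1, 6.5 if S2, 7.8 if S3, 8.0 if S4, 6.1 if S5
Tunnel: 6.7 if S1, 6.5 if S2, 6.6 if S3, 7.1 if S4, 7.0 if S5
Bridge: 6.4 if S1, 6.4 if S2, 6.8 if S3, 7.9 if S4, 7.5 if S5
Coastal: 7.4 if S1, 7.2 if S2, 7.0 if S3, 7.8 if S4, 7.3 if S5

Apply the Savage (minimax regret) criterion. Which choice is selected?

Coastal

Column bests: S1=7.6, S2=7.2, S3=7.8, S4=8.0, S5=8.0.
Highway regrets: 1.1, 0.7, 1.5, 0.8, 0.0 → max 1.5
Loop regrets: 0.0, 0.7, 0.0, 0.0, 1.9 → max 1.9
Tunnel regrets: 0.9, 0.7, 1.2, 0.9, 1.0 → max 1.2
Bridge regrets: 1.2, 0.8, 1.0, 0.1, 0.5 → max 1.2
Coastal regrets: 0.2, 0.0, 0.8, 0.2, 0.7 → max 0.8
Smallest max regret = 0.8 → Coastal.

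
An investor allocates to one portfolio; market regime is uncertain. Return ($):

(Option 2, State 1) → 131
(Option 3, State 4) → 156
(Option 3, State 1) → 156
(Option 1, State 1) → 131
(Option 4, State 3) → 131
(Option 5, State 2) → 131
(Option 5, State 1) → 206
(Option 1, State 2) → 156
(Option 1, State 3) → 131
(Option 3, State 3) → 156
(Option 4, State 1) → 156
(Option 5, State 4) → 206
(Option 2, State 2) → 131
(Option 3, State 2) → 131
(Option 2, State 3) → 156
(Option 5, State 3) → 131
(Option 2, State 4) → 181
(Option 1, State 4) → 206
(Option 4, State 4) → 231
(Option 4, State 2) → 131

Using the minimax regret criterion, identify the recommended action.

Option 5

Column bests: State 1=206, State 2=156, State 3=156, State 4=231.
Option 1 regrets: 75, 0, 25, 25 → max 75
Option 2 regrets: 75, 25, 0, 50 → max 75
Option 3 regrets: 50, 25, 0, 75 → max 75
Option 4 regrets: 50, 25, 25, 0 → max 50
Option 5 regrets: 0, 25, 25, 25 → max 25
Smallest max regret = 25 → Option 5.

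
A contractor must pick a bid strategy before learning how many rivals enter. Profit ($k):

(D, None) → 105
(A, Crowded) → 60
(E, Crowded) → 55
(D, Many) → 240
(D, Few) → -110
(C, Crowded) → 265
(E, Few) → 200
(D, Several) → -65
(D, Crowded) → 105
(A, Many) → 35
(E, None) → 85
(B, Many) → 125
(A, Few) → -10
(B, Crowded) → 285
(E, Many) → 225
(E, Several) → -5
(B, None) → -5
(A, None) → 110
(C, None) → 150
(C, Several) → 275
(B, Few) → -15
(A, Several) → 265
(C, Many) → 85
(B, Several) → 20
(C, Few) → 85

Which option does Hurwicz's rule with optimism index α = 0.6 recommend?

A: 0.6·265 + 0.4·(-10) = 155
B: 0.6·285 + 0.4·(-15) = 165
C: 0.6·275 + 0.4·85 = 199
D: 0.6·240 + 0.4·(-110) = 100
E: 0.6·225 + 0.4·(-5) = 133
Highest Hurwicz score = 199 → C.

C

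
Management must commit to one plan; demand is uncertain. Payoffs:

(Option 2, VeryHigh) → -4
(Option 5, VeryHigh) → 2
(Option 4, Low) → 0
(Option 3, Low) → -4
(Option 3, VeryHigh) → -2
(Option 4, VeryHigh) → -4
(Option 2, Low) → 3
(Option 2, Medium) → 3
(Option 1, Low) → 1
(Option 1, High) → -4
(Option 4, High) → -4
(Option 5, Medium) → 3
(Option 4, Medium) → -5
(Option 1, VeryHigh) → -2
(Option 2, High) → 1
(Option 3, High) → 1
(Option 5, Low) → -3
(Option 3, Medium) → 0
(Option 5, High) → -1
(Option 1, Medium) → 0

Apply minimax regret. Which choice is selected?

Option 1

Column bests: Low=3, Medium=3, High=1, VeryHigh=2.
Option 1 regrets: 2, 3, 5, 4 → max 5
Option 2 regrets: 0, 0, 0, 6 → max 6
Option 3 regrets: 7, 3, 0, 4 → max 7
Option 4 regrets: 3, 8, 5, 6 → max 8
Option 5 regrets: 6, 0, 2, 0 → max 6
Smallest max regret = 5 → Option 1.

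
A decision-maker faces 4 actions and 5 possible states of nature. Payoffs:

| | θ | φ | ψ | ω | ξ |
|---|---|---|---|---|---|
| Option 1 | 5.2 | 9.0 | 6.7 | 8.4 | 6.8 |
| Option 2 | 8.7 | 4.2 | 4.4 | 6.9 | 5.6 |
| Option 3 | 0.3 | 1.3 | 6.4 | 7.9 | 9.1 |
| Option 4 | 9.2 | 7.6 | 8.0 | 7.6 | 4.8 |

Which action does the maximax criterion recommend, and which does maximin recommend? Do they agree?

Row maxima: Option 1=9.0, Option 2=8.7, Option 3=9.1, Option 4=9.2
Best best-case = 9.2 → Option 4.
Row minima: Option 1=5.2, Option 2=4.2, Option 3=0.3, Option 4=4.8
Best worst-case = 5.2 → Option 1.

maximax → Option 4; maximin → Option 1 (disagree)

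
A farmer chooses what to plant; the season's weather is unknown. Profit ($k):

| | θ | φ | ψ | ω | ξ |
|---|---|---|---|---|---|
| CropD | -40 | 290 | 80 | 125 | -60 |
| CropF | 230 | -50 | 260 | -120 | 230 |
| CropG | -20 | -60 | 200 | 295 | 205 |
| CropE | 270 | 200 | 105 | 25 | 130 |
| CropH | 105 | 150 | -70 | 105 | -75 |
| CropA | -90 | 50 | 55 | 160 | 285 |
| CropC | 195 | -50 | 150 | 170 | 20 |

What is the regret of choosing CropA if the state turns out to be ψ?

205

Best payoff under ψ is 260.
Regret = 260 − 55 = 205.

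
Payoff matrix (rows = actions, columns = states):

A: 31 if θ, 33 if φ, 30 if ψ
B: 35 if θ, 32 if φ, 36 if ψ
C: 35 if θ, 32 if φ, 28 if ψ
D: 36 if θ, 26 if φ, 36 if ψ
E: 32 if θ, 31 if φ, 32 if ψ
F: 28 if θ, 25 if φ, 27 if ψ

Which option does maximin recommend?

B

Row minima: A=30, B=32, C=28, D=26, E=31, F=25
Best worst-case = 32 → B.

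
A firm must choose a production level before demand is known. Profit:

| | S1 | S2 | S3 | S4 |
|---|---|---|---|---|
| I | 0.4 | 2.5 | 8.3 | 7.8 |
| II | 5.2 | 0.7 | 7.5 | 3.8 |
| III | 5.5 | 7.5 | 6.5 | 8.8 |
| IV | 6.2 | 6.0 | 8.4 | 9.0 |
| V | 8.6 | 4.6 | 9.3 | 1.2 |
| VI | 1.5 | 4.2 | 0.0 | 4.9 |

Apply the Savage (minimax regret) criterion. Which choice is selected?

IV

Column bests: S1=8.6, S2=7.5, S3=9.3, S4=9.0.
I regrets: 8.2, 5.0, 1.0, 1.2 → max 8.2
II regrets: 3.4, 6.8, 1.8, 5.2 → max 6.8
III regrets: 3.1, 0.0, 2.8, 0.2 → max 3.1
IV regrets: 2.4, 1.5, 0.9, 0.0 → max 2.4
V regrets: 0.0, 2.9, 0.0, 7.8 → max 7.8
VI regrets: 7.1, 3.3, 9.3, 4.1 → max 9.3
Smallest max regret = 2.4 → IV.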